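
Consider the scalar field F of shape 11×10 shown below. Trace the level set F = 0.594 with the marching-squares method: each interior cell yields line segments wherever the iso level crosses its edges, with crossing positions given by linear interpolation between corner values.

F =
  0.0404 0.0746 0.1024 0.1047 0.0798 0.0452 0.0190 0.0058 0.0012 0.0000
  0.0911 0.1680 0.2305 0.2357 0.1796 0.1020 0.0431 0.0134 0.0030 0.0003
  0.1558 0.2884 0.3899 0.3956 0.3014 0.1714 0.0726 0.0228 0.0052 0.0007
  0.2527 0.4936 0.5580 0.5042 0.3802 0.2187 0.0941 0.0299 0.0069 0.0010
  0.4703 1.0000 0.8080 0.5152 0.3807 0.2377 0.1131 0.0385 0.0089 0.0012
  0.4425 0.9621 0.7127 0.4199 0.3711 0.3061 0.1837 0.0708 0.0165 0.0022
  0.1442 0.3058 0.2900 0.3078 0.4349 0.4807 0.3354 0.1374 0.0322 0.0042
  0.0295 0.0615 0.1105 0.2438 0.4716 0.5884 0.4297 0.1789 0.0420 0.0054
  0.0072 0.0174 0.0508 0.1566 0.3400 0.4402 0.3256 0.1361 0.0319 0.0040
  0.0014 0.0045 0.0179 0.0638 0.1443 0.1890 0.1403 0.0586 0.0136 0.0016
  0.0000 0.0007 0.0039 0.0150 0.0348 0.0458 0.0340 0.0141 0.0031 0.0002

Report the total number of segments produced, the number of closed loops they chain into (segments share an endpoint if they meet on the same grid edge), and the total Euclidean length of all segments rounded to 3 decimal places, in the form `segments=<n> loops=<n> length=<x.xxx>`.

cell (3,0): code 0100 → (3.198,1.000)–(4.000,0.234)
cell (3,1): code 1100 → (3.144,2.000)–(3.198,1.000)
cell (3,2): code 1000 → (4.000,2.731)–(3.144,2.000)
cell (4,0): code 0110 → (4.000,0.234)–(5.000,0.292)
cell (4,2): code 1001 → (5.000,2.405)–(4.000,2.731)
cell (5,0): code 0010 → (5.000,0.292)–(5.561,1.000)
cell (5,1): code 0011 → (5.561,1.000)–(5.281,2.000)
cell (5,2): code 0001 → (5.281,2.000)–(5.000,2.405)
total: 8 segments, chained into 1 closed loop(s), length Σ = 7.724741

segments=8 loops=1 length=7.725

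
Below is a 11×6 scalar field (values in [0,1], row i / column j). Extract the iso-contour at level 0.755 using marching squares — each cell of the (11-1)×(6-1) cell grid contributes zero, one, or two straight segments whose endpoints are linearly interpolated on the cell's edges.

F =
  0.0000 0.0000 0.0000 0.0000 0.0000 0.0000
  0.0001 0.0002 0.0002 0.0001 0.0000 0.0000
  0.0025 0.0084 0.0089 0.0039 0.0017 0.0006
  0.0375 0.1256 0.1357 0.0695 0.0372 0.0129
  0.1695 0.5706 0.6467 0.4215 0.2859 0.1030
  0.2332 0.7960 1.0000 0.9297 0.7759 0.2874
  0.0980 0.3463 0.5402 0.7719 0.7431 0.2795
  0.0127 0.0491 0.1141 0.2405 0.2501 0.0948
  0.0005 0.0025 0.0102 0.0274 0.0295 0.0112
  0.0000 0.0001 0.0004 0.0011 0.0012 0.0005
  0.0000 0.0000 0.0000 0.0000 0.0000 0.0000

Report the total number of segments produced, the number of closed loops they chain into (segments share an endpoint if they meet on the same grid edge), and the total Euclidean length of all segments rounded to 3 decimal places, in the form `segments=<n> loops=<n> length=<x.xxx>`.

segments=12 loops=1 length=7.587

cell (4,0): code 0100 → (4.818,1.000)–(5.000,0.927)
cell (4,1): code 1100 → (4.307,2.000)–(4.818,1.000)
cell (4,2): code 1100 → (4.656,3.000)–(4.307,2.000)
cell (4,3): code 1100 → (4.957,4.000)–(4.656,3.000)
cell (4,4): code 1000 → (5.000,4.043)–(4.957,4.000)
cell (5,0): code 0010 → (5.000,0.927)–(5.091,1.000)
cell (5,1): code 0011 → (5.091,1.000)–(5.533,2.000)
cell (5,2): code 0111 → (5.533,2.000)–(6.000,2.927)
cell (5,3): code 1011 → (6.000,3.587)–(5.637,4.000)
cell (5,4): code 0001 → (5.637,4.000)–(5.000,4.043)
cell (6,2): code 0010 → (6.000,2.927)–(6.032,3.000)
cell (6,3): code 0001 → (6.032,3.000)–(6.000,3.587)
total: 12 segments, chained into 1 closed loop(s), length Σ = 7.587089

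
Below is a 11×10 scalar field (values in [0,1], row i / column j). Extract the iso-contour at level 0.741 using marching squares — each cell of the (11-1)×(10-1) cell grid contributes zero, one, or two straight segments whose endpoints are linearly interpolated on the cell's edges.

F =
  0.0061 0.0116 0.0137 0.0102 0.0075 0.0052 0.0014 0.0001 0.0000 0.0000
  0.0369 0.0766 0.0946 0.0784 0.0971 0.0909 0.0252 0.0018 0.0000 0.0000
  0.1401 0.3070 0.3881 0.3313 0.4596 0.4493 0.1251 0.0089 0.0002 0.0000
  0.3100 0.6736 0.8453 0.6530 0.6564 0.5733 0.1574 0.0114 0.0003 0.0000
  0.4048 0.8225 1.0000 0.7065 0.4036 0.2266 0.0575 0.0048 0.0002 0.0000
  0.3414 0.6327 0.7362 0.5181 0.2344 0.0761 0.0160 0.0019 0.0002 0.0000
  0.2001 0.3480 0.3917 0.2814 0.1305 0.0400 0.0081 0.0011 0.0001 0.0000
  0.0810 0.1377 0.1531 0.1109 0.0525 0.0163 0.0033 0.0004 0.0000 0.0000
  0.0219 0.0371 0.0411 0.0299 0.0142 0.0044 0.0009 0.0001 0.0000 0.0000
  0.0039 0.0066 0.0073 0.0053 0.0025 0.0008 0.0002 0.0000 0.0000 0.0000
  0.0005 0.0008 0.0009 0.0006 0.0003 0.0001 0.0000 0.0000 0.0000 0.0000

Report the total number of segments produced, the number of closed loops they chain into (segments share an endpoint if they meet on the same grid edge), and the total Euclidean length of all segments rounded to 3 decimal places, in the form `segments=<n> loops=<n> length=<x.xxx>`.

segments=8 loops=1 length=6.408

cell (2,1): code 0100 → (2.772,2.000)–(3.000,1.393)
cell (2,2): code 1000 → (3.000,2.542)–(2.772,2.000)
cell (3,0): code 0100 → (3.453,1.000)–(4.000,0.805)
cell (3,1): code 1110 → (3.000,1.393)–(3.453,1.000)
cell (3,2): code 1001 → (4.000,2.882)–(3.000,2.542)
cell (4,0): code 0010 → (4.000,0.805)–(4.429,1.000)
cell (4,1): code 0011 → (4.429,1.000)–(4.982,2.000)
cell (4,2): code 0001 → (4.982,2.000)–(4.000,2.882)
total: 8 segments, chained into 1 closed loop(s), length Σ = 6.407948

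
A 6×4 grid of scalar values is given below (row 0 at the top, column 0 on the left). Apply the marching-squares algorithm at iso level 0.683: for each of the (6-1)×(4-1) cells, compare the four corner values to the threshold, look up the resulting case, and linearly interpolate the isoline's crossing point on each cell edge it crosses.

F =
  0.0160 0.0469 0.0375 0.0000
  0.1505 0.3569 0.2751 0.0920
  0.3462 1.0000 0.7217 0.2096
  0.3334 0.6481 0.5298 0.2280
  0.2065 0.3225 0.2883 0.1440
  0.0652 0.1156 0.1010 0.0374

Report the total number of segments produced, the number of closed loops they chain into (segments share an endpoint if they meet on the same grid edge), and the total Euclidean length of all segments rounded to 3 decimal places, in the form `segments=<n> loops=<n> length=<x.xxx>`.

segments=6 loops=1 length=4.344

cell (1,0): code 0100 → (1.507,1.000)–(2.000,0.515)
cell (1,1): code 1100 → (1.913,2.000)–(1.507,1.000)
cell (1,2): code 1000 → (2.000,2.076)–(1.913,2.000)
cell (2,0): code 0010 → (2.000,0.515)–(2.901,1.000)
cell (2,1): code 0011 → (2.901,1.000)–(2.202,2.000)
cell (2,2): code 0001 → (2.202,2.000)–(2.000,2.076)
total: 6 segments, chained into 1 closed loop(s), length Σ = 4.344331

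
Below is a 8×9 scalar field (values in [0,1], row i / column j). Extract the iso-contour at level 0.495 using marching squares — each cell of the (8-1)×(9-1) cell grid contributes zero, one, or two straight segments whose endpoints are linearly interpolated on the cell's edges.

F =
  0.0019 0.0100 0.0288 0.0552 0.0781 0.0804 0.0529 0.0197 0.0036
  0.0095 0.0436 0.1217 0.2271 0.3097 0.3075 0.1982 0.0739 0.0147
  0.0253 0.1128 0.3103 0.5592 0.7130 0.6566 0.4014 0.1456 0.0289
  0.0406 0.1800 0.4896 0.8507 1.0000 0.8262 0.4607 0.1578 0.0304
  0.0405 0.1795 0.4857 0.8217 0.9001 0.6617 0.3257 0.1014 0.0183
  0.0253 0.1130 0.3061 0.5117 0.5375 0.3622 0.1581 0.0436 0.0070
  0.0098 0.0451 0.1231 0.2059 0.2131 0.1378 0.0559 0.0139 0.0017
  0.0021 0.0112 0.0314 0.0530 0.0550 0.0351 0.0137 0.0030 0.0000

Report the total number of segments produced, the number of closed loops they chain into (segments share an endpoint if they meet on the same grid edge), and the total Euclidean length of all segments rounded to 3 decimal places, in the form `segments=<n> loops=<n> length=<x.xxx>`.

segments=14 loops=1 length=11.861

cell (1,2): code 0100 → (1.807,3.000)–(2.000,2.742)
cell (1,3): code 1100 → (1.459,4.000)–(1.807,3.000)
cell (1,4): code 1100 → (1.537,5.000)–(1.459,4.000)
cell (1,5): code 1000 → (2.000,5.633)–(1.537,5.000)
cell (2,2): code 0110 → (2.000,2.742)–(3.000,2.015)
cell (2,5): code 1001 → (3.000,5.906)–(2.000,5.633)
cell (3,2): code 0110 → (3.000,2.015)–(4.000,2.028)
cell (3,5): code 1001 → (4.000,5.496)–(3.000,5.906)
cell (4,2): code 0110 → (4.000,2.028)–(5.000,2.919)
cell (4,4): code 1011 → (5.000,4.242)–(4.557,5.000)
cell (4,5): code 0001 → (4.557,5.000)–(4.000,5.496)
cell (5,2): code 0010 → (5.000,2.919)–(5.055,3.000)
cell (5,3): code 0011 → (5.055,3.000)–(5.131,4.000)
cell (5,4): code 0001 → (5.131,4.000)–(5.000,4.242)
total: 14 segments, chained into 1 closed loop(s), length Σ = 11.861342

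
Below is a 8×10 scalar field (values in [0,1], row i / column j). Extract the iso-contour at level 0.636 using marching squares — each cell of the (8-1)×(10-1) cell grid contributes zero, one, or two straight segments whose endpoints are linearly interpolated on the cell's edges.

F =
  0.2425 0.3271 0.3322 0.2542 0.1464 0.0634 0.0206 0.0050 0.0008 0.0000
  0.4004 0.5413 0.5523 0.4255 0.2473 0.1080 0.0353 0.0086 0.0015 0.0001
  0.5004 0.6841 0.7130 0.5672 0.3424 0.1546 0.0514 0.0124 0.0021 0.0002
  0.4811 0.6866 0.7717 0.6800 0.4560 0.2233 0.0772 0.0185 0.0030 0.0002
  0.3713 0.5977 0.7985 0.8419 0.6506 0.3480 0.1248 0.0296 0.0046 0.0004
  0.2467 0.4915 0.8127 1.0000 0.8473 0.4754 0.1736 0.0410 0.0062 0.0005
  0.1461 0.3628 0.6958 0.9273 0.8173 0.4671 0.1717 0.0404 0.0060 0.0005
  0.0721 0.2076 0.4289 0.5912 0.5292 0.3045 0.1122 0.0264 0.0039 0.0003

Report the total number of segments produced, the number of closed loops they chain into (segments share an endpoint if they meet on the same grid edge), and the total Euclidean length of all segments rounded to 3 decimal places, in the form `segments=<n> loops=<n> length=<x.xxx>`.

segments=18 loops=1 length=14.310

cell (1,0): code 0100 → (1.663,1.000)–(2.000,0.738)
cell (1,1): code 1100 → (1.521,2.000)–(1.663,1.000)
cell (1,2): code 1000 → (2.000,2.528)–(1.521,2.000)
cell (2,0): code 0110 → (2.000,0.738)–(3.000,0.754)
cell (2,2): code 1101 → (2.610,3.000)–(2.000,2.528)
cell (2,3): code 1000 → (3.000,3.196)–(2.610,3.000)
cell (3,0): code 0010 → (3.000,0.754)–(3.569,1.000)
cell (3,1): code 0111 → (3.569,1.000)–(4.000,1.191)
cell (3,3): code 1101 → (3.925,4.000)–(3.000,3.196)
cell (3,4): code 1000 → (4.000,4.048)–(3.925,4.000)
cell (4,1): code 0110 → (4.000,1.191)–(5.000,1.450)
cell (4,4): code 1001 → (5.000,4.568)–(4.000,4.048)
cell (5,1): code 0110 → (5.000,1.450)–(6.000,1.820)
cell (5,4): code 1001 → (6.000,4.518)–(5.000,4.568)
cell (6,1): code 0010 → (6.000,1.820)–(6.224,2.000)
cell (6,2): code 0011 → (6.224,2.000)–(6.867,3.000)
cell (6,3): code 0011 → (6.867,3.000)–(6.629,4.000)
cell (6,4): code 0001 → (6.629,4.000)–(6.000,4.518)
total: 18 segments, chained into 1 closed loop(s), length Σ = 14.309951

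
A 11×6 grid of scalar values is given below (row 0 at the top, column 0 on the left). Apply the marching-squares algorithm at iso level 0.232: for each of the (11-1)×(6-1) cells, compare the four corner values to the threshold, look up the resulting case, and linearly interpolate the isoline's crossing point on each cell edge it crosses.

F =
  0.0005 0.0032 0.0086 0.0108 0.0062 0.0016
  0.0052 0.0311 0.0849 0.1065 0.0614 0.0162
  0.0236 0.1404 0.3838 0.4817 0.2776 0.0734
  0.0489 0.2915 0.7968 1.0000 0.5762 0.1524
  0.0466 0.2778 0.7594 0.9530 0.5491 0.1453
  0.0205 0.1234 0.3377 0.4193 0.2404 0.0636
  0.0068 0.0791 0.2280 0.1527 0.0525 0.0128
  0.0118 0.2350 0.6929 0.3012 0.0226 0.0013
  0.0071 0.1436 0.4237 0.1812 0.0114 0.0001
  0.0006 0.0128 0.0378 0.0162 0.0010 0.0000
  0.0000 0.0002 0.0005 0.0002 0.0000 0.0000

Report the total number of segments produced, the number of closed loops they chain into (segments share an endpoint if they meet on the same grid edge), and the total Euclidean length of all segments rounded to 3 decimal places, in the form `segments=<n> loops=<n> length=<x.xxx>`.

cell (1,1): code 0100 → (1.492,2.000)–(2.000,1.376)
cell (1,2): code 1100 → (1.334,3.000)–(1.492,2.000)
cell (1,3): code 1100 → (1.789,4.000)–(1.334,3.000)
cell (1,4): code 1000 → (2.000,4.223)–(1.789,4.000)
cell (2,0): code 0100 → (2.606,1.000)–(3.000,0.755)
cell (2,1): code 1110 → (2.000,1.376)–(2.606,1.000)
cell (2,4): code 1001 → (3.000,4.812)–(2.000,4.223)
cell (3,0): code 0110 → (3.000,0.755)–(4.000,0.802)
cell (3,4): code 1001 → (4.000,4.785)–(3.000,4.812)
cell (4,0): code 0010 → (4.000,0.802)–(4.297,1.000)
cell (4,1): code 0111 → (4.297,1.000)–(5.000,1.507)
cell (4,4): code 1001 → (5.000,4.048)–(4.000,4.785)
cell (5,1): code 0010 → (5.000,1.507)–(5.964,2.000)
cell (5,2): code 0011 → (5.964,2.000)–(5.703,3.000)
cell (5,3): code 0011 → (5.703,3.000)–(5.045,4.000)
cell (5,4): code 0001 → (5.045,4.000)–(5.000,4.048)
cell (6,0): code 0100 → (6.981,1.000)–(7.000,0.987)
cell (6,1): code 1100 → (6.009,2.000)–(6.981,1.000)
cell (6,2): code 1100 → (6.534,3.000)–(6.009,2.000)
cell (6,3): code 1000 → (7.000,3.248)–(6.534,3.000)
cell (7,0): code 0010 → (7.000,0.987)–(7.033,1.000)
cell (7,1): code 0111 → (7.033,1.000)–(8.000,1.316)
cell (7,2): code 1011 → (8.000,2.791)–(7.577,3.000)
cell (7,3): code 0001 → (7.577,3.000)–(7.000,3.248)
cell (8,1): code 0010 → (8.000,1.316)–(8.497,2.000)
cell (8,2): code 0001 → (8.497,2.000)–(8.000,2.791)
total: 26 segments, chained into 2 closed loop(s), length Σ = 20.414365

segments=26 loops=2 length=20.414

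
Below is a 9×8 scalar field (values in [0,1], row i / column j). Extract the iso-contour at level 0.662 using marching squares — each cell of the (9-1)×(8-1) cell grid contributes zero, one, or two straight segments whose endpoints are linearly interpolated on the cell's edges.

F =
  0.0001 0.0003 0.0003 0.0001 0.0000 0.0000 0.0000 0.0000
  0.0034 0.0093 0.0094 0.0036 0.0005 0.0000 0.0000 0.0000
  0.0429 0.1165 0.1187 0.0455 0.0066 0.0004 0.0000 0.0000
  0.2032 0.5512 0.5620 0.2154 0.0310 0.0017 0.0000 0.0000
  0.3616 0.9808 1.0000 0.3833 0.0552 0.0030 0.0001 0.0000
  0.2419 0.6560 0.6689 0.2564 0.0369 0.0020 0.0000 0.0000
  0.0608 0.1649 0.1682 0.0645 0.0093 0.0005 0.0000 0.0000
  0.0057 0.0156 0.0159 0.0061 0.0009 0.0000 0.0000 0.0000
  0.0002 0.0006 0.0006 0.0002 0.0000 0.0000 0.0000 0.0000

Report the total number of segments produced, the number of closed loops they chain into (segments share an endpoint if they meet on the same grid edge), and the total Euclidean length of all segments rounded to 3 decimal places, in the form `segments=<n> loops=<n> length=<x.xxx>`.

segments=8 loops=1 length=6.113

cell (3,0): code 0100 → (3.258,1.000)–(4.000,0.485)
cell (3,1): code 1100 → (3.228,2.000)–(3.258,1.000)
cell (3,2): code 1000 → (4.000,2.548)–(3.228,2.000)
cell (4,0): code 0010 → (4.000,0.485)–(4.982,1.000)
cell (4,1): code 0111 → (4.982,1.000)–(5.000,1.465)
cell (4,2): code 1001 → (5.000,2.017)–(4.000,2.548)
cell (5,1): code 0010 → (5.000,1.465)–(5.014,2.000)
cell (5,2): code 0001 → (5.014,2.000)–(5.000,2.017)
total: 8 segments, chained into 1 closed loop(s), length Σ = 6.113139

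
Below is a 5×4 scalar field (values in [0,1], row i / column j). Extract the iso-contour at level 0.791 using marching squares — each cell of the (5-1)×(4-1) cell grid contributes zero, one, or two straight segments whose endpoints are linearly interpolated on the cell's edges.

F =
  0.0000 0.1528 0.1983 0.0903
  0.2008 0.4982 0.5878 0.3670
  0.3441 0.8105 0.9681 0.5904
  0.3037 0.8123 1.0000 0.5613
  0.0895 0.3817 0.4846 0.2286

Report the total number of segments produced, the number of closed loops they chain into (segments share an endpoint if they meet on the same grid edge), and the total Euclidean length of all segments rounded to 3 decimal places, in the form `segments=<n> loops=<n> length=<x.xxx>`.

segments=8 loops=1 length=5.566

cell (1,0): code 0100 → (1.938,1.000)–(2.000,0.958)
cell (1,1): code 1100 → (1.534,2.000)–(1.938,1.000)
cell (1,2): code 1000 → (2.000,2.469)–(1.534,2.000)
cell (2,0): code 0110 → (2.000,0.958)–(3.000,0.958)
cell (2,2): code 1001 → (3.000,2.476)–(2.000,2.469)
cell (3,0): code 0010 → (3.000,0.958)–(3.049,1.000)
cell (3,1): code 0011 → (3.049,1.000)–(3.406,2.000)
cell (3,2): code 0001 → (3.406,2.000)–(3.000,2.476)
total: 8 segments, chained into 1 closed loop(s), length Σ = 5.566193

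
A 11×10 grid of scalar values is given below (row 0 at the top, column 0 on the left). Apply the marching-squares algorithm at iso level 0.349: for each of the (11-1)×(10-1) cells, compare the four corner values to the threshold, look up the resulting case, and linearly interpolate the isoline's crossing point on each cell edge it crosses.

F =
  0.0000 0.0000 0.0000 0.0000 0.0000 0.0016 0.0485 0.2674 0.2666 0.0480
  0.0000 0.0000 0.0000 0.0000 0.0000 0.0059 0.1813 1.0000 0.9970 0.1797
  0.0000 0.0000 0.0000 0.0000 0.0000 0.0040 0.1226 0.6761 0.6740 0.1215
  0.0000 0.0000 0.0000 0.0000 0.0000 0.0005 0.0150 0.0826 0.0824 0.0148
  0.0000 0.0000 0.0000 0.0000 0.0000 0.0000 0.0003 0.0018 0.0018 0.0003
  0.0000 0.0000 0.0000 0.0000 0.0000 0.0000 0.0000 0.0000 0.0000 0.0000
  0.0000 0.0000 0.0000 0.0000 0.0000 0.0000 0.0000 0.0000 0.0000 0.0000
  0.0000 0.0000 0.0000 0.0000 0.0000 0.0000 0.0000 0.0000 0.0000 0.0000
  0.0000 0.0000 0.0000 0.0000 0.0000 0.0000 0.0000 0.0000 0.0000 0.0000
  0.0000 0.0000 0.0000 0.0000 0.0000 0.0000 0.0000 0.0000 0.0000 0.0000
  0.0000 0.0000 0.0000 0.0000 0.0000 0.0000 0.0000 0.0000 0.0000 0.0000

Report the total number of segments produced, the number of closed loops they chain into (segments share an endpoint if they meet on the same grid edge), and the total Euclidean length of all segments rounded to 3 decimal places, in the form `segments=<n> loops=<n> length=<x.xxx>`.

cell (0,6): code 0100 → (0.111,7.000)–(1.000,6.205)
cell (0,7): code 1100 → (0.113,8.000)–(0.111,7.000)
cell (0,8): code 1000 → (1.000,8.793)–(0.113,8.000)
cell (1,6): code 0110 → (1.000,6.205)–(2.000,6.409)
cell (1,8): code 1001 → (2.000,8.588)–(1.000,8.793)
cell (2,6): code 0010 → (2.000,6.409)–(2.551,7.000)
cell (2,7): code 0011 → (2.551,7.000)–(2.549,8.000)
cell (2,8): code 0001 → (2.549,8.000)–(2.000,8.588)
total: 8 segments, chained into 1 closed loop(s), length Σ = 8.036590

segments=8 loops=1 length=8.037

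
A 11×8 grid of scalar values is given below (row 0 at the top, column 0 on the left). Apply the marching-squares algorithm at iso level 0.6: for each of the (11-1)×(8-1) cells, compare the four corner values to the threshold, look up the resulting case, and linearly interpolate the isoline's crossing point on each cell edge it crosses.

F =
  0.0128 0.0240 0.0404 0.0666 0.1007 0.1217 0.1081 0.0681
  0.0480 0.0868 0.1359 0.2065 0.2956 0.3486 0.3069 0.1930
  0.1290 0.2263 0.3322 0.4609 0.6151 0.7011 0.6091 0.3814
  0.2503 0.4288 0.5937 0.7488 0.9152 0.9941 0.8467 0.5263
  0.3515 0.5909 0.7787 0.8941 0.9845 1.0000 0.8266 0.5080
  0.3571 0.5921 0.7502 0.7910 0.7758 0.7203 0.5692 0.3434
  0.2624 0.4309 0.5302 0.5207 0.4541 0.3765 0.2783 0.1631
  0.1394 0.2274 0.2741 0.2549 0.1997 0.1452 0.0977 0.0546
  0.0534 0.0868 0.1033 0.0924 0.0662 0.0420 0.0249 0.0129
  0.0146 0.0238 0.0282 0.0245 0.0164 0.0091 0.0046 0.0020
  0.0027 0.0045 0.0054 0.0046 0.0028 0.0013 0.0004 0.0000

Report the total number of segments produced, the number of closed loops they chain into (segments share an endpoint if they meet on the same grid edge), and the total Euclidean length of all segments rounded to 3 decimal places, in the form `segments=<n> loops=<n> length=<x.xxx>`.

cell (1,3): code 0100 → (1.953,4.000)–(2.000,3.902)
cell (1,4): code 1100 → (1.713,5.000)–(1.953,4.000)
cell (1,5): code 1100 → (1.970,6.000)–(1.713,5.000)
cell (1,6): code 1000 → (2.000,6.040)–(1.970,6.000)
cell (2,2): code 0100 → (2.483,3.000)–(3.000,2.041)
cell (2,3): code 1110 → (2.000,3.902)–(2.483,3.000)
cell (2,6): code 1001 → (3.000,6.770)–(2.000,6.040)
cell (3,1): code 0100 → (3.034,2.000)–(4.000,1.048)
cell (3,2): code 1110 → (3.000,2.041)–(3.034,2.000)
cell (3,6): code 1001 → (4.000,6.711)–(3.000,6.770)
cell (4,1): code 0110 → (4.000,1.048)–(5.000,1.050)
cell (4,5): code 1011 → (5.000,5.796)–(4.880,6.000)
cell (4,6): code 0001 → (4.880,6.000)–(4.000,6.711)
cell (5,1): code 0010 → (5.000,1.050)–(5.683,2.000)
cell (5,2): code 0011 → (5.683,2.000)–(5.707,3.000)
cell (5,3): code 0011 → (5.707,3.000)–(5.546,4.000)
cell (5,4): code 0011 → (5.546,4.000)–(5.350,5.000)
cell (5,5): code 0001 → (5.350,5.000)–(5.000,5.796)
total: 18 segments, chained into 1 closed loop(s), length Σ = 15.421138

segments=18 loops=1 length=15.421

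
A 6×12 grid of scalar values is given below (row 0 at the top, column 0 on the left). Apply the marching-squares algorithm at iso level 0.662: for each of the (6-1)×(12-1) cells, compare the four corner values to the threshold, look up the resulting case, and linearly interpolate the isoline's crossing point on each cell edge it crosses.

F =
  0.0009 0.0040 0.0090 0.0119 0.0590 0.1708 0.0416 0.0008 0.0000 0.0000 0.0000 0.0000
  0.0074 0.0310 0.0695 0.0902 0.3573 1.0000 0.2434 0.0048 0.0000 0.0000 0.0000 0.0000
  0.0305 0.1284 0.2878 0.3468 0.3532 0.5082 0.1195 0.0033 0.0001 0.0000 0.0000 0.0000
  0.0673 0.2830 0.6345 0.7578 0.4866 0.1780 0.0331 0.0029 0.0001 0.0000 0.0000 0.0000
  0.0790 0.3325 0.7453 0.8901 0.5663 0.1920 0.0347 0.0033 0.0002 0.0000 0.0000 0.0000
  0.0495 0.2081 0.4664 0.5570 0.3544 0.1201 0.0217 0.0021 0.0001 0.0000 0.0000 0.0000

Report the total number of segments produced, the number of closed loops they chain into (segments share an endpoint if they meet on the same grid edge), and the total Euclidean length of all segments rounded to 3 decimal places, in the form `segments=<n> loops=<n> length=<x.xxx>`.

segments=12 loops=2 length=8.776

cell (0,4): code 0100 → (0.592,5.000)–(1.000,4.474)
cell (0,5): code 1000 → (1.000,5.447)–(0.592,5.000)
cell (1,4): code 0010 → (1.000,4.474)–(1.687,5.000)
cell (1,5): code 0001 → (1.687,5.000)–(1.000,5.447)
cell (2,2): code 0100 → (2.767,3.000)–(3.000,2.223)
cell (2,3): code 1000 → (3.000,3.353)–(2.767,3.000)
cell (3,1): code 0100 → (3.248,2.000)–(4.000,1.798)
cell (3,2): code 1110 → (3.000,2.223)–(3.248,2.000)
cell (3,3): code 1001 → (4.000,3.704)–(3.000,3.353)
cell (4,1): code 0010 → (4.000,1.798)–(4.299,2.000)
cell (4,2): code 0011 → (4.299,2.000)–(4.685,3.000)
cell (4,3): code 0001 → (4.685,3.000)–(4.000,3.704)
total: 12 segments, chained into 2 closed loop(s), length Σ = 8.776447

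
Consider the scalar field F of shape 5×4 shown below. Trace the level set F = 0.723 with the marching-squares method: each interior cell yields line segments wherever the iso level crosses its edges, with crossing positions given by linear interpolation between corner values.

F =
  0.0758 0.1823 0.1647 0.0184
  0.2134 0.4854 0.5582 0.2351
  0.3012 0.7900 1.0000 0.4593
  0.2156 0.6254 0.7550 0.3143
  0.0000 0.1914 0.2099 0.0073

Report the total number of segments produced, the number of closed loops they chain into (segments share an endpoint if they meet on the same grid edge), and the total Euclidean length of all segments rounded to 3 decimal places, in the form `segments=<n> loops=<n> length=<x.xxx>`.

segments=8 loops=1 length=4.976

cell (1,0): code 0100 → (1.780,1.000)–(2.000,0.863)
cell (1,1): code 1100 → (1.373,2.000)–(1.780,1.000)
cell (1,2): code 1000 → (2.000,2.512)–(1.373,2.000)
cell (2,0): code 0010 → (2.000,0.863)–(2.407,1.000)
cell (2,1): code 0111 → (2.407,1.000)–(3.000,1.753)
cell (2,2): code 1001 → (3.000,2.073)–(2.000,2.512)
cell (3,1): code 0010 → (3.000,1.753)–(3.059,2.000)
cell (3,2): code 0001 → (3.059,2.000)–(3.000,2.073)
total: 8 segments, chained into 1 closed loop(s), length Σ = 4.976073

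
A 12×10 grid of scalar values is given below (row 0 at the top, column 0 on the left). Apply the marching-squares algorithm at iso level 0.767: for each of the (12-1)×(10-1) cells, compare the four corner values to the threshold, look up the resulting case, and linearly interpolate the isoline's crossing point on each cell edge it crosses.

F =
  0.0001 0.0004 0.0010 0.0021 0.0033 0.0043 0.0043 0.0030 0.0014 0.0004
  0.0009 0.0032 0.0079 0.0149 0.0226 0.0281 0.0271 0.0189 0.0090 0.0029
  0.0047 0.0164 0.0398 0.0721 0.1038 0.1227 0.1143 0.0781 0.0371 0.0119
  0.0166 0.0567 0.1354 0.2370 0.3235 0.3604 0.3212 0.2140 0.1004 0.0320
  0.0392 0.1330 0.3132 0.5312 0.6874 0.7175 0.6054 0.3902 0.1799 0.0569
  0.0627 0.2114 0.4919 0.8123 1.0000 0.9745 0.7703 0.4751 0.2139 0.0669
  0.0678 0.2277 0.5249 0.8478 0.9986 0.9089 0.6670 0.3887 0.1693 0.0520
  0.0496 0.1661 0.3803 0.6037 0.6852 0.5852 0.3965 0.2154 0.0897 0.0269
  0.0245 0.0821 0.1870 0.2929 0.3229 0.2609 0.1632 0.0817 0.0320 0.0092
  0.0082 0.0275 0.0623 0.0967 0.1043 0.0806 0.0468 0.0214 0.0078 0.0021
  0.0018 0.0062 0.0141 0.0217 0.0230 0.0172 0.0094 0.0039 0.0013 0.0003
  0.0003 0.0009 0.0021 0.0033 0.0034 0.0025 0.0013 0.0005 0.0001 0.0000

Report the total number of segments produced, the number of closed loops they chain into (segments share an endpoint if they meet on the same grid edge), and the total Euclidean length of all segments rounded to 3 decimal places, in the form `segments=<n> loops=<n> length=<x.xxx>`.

cell (4,2): code 0100 → (4.839,3.000)–(5.000,2.859)
cell (4,3): code 1100 → (4.255,4.000)–(4.839,3.000)
cell (4,4): code 1100 → (4.193,5.000)–(4.255,4.000)
cell (4,5): code 1100 → (4.980,6.000)–(4.193,5.000)
cell (4,6): code 1000 → (5.000,6.011)–(4.980,6.000)
cell (5,2): code 0110 → (5.000,2.859)–(6.000,2.750)
cell (5,5): code 1011 → (6.000,5.587)–(5.032,6.000)
cell (5,6): code 0001 → (5.032,6.000)–(5.000,6.011)
cell (6,2): code 0010 → (6.000,2.750)–(6.331,3.000)
cell (6,3): code 0011 → (6.331,3.000)–(6.739,4.000)
cell (6,4): code 0011 → (6.739,4.000)–(6.438,5.000)
cell (6,5): code 0001 → (6.438,5.000)–(6.000,5.587)
total: 12 segments, chained into 1 closed loop(s), length Σ = 9.034022

segments=12 loops=1 length=9.034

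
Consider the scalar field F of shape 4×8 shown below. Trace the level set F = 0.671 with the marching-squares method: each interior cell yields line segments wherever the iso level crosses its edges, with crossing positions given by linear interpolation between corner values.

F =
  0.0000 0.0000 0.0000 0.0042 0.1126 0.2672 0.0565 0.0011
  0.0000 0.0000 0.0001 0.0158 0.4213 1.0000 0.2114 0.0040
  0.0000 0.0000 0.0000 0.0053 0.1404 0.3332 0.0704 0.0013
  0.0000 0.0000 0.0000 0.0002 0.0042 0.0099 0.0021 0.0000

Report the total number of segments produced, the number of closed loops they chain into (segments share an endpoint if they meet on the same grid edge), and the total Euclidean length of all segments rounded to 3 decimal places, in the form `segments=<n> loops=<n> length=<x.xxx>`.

segments=4 loops=1 length=2.736

cell (0,4): code 0100 → (0.551,5.000)–(1.000,4.431)
cell (0,5): code 1000 → (1.000,5.417)–(0.551,5.000)
cell (1,4): code 0010 → (1.000,4.431)–(1.493,5.000)
cell (1,5): code 0001 → (1.493,5.000)–(1.000,5.417)
total: 4 segments, chained into 1 closed loop(s), length Σ = 2.736198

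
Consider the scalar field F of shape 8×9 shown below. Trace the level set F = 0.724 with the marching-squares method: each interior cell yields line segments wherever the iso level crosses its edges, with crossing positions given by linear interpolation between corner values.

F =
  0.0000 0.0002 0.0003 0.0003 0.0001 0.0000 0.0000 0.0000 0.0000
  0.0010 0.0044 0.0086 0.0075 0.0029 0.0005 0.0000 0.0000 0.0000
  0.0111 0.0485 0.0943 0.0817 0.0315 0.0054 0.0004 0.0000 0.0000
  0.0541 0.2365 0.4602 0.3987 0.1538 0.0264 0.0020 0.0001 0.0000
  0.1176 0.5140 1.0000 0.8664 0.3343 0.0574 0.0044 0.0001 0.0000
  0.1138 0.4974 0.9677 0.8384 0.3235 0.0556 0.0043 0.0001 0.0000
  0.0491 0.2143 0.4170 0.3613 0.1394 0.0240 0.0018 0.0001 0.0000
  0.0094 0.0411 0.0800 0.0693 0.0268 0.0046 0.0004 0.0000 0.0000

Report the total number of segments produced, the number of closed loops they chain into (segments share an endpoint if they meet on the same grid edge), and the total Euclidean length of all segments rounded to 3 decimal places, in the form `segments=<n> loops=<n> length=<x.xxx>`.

cell (3,1): code 0100 → (3.489,2.000)–(4.000,1.432)
cell (3,2): code 1100 → (3.696,3.000)–(3.489,2.000)
cell (3,3): code 1000 → (4.000,3.268)–(3.696,3.000)
cell (4,1): code 0110 → (4.000,1.432)–(5.000,1.482)
cell (4,3): code 1001 → (5.000,3.222)–(4.000,3.268)
cell (5,1): code 0010 → (5.000,1.482)–(5.443,2.000)
cell (5,2): code 0011 → (5.443,2.000)–(5.240,3.000)
cell (5,3): code 0001 → (5.240,3.000)–(5.000,3.222)
total: 8 segments, chained into 1 closed loop(s), length Σ = 6.221623

segments=8 loops=1 length=6.222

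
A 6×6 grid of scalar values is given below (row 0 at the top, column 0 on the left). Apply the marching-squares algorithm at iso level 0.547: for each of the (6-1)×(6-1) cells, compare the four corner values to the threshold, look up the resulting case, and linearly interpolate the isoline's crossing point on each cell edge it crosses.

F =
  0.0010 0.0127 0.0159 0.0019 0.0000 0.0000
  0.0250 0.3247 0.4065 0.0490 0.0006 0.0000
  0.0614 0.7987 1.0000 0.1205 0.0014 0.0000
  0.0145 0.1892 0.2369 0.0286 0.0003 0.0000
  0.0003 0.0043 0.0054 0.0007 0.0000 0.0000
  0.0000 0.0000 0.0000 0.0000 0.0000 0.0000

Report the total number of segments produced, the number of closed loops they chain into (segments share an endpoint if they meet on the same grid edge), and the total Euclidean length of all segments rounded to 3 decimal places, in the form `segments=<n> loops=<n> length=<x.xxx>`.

segments=6 loops=1 length=4.917

cell (1,0): code 0100 → (1.469,1.000)–(2.000,0.659)
cell (1,1): code 1100 → (1.237,2.000)–(1.469,1.000)
cell (1,2): code 1000 → (2.000,2.515)–(1.237,2.000)
cell (2,0): code 0010 → (2.000,0.659)–(2.413,1.000)
cell (2,1): code 0011 → (2.413,1.000)–(2.594,2.000)
cell (2,2): code 0001 → (2.594,2.000)–(2.000,2.515)
total: 6 segments, chained into 1 closed loop(s), length Σ = 4.916616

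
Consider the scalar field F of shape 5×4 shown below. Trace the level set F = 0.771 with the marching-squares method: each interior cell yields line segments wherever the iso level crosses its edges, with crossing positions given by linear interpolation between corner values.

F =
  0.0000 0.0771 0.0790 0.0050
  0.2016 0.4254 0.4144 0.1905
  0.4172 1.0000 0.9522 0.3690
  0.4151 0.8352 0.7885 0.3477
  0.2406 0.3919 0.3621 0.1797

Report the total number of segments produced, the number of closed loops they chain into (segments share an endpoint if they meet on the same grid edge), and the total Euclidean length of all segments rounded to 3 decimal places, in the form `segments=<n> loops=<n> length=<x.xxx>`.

segments=8 loops=1 length=5.357

cell (1,0): code 0100 → (1.601,1.000)–(2.000,0.607)
cell (1,1): code 1100 → (1.663,2.000)–(1.601,1.000)
cell (1,2): code 1000 → (2.000,2.311)–(1.663,2.000)
cell (2,0): code 0110 → (2.000,0.607)–(3.000,0.847)
cell (2,2): code 1001 → (3.000,2.040)–(2.000,2.311)
cell (3,0): code 0010 → (3.000,0.847)–(3.145,1.000)
cell (3,1): code 0011 → (3.145,1.000)–(3.041,2.000)
cell (3,2): code 0001 → (3.041,2.000)–(3.000,2.040)
total: 8 segments, chained into 1 closed loop(s), length Σ = 5.357386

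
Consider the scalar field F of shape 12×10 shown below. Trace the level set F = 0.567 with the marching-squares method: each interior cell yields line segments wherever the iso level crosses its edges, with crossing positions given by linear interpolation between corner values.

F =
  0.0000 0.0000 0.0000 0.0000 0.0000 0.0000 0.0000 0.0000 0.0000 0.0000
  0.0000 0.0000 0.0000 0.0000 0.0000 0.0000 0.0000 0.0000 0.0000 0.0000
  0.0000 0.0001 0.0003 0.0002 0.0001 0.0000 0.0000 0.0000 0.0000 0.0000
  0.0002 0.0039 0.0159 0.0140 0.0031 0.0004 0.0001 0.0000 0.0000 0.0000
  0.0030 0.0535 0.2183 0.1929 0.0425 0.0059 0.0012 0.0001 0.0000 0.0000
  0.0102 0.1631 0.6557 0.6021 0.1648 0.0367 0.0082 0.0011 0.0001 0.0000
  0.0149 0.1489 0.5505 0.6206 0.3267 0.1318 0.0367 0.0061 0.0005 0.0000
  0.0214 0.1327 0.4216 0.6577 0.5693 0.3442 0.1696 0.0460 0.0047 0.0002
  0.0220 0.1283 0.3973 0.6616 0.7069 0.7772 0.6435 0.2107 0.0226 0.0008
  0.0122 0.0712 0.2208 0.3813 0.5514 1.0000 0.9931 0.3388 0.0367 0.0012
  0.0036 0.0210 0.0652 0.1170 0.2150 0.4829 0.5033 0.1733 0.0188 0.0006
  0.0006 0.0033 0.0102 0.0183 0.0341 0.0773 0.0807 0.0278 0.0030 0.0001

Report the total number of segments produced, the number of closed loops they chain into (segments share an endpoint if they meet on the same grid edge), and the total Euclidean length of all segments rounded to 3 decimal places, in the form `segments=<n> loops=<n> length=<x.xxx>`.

segments=20 loops=1 length=15.538

cell (4,1): code 0100 → (4.797,2.000)–(5.000,1.820)
cell (4,2): code 1100 → (4.914,3.000)–(4.797,2.000)
cell (4,3): code 1000 → (5.000,3.080)–(4.914,3.000)
cell (5,1): code 0010 → (5.000,1.820)–(5.843,2.000)
cell (5,2): code 0111 → (5.843,2.000)–(6.000,2.235)
cell (5,3): code 1001 → (6.000,3.182)–(5.000,3.080)
cell (6,2): code 0110 → (6.000,2.235)–(7.000,2.616)
cell (6,3): code 1101 → (6.991,4.000)–(6.000,3.182)
cell (6,4): code 1000 → (7.000,4.010)–(6.991,4.000)
cell (7,2): code 0110 → (7.000,2.616)–(8.000,2.642)
cell (7,4): code 1101 → (7.515,5.000)–(7.000,4.010)
cell (7,5): code 1100 → (7.839,6.000)–(7.515,5.000)
cell (7,6): code 1000 → (8.000,6.177)–(7.839,6.000)
cell (8,2): code 0010 → (8.000,2.642)–(8.337,3.000)
cell (8,3): code 0011 → (8.337,3.000)–(8.900,4.000)
cell (8,4): code 0111 → (8.900,4.000)–(9.000,4.035)
cell (8,6): code 1001 → (9.000,6.651)–(8.000,6.177)
cell (9,4): code 0010 → (9.000,4.035)–(9.837,5.000)
cell (9,5): code 0011 → (9.837,5.000)–(9.870,6.000)
cell (9,6): code 0001 → (9.870,6.000)–(9.000,6.651)
total: 20 segments, chained into 1 closed loop(s), length Σ = 15.537633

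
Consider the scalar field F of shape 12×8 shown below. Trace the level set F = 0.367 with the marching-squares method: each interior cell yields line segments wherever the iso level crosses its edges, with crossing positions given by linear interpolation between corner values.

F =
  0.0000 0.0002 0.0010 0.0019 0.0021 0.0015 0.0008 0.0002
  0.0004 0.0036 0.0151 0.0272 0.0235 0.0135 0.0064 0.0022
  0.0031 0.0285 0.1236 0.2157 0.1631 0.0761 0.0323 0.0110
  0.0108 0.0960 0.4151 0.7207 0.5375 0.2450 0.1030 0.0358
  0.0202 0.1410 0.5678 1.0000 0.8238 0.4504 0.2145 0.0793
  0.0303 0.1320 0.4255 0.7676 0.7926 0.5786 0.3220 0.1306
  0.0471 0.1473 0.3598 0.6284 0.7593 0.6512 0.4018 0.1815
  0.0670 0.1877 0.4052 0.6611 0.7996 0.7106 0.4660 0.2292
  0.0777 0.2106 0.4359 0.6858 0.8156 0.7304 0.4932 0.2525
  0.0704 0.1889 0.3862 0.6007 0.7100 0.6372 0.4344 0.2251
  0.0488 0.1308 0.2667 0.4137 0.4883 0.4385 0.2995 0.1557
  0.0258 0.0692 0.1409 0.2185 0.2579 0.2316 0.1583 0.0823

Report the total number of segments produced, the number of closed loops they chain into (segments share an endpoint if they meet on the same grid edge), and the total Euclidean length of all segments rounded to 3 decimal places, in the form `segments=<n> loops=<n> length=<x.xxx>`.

segments=28 loops=1 length=21.407

cell (2,1): code 0100 → (2.835,2.000)–(3.000,1.849)
cell (2,2): code 1100 → (2.300,3.000)–(2.835,2.000)
cell (2,3): code 1100 → (2.545,4.000)–(2.300,3.000)
cell (2,4): code 1000 → (3.000,4.583)–(2.545,4.000)
cell (3,1): code 0110 → (3.000,1.849)–(4.000,1.530)
cell (3,4): code 1101 → (3.594,5.000)–(3.000,4.583)
cell (3,5): code 1000 → (4.000,5.354)–(3.594,5.000)
cell (4,1): code 0110 → (4.000,1.530)–(5.000,1.801)
cell (4,5): code 1001 → (5.000,5.825)–(4.000,5.354)
cell (5,1): code 0010 → (5.000,1.801)–(5.890,2.000)
cell (5,2): code 0111 → (5.890,2.000)–(6.000,2.027)
cell (5,5): code 1101 → (5.564,6.000)–(5.000,5.825)
cell (5,6): code 1000 → (6.000,6.158)–(5.564,6.000)
cell (6,1): code 0100 → (6.159,2.000)–(7.000,1.824)
cell (6,2): code 1110 → (6.000,2.027)–(6.159,2.000)
cell (6,6): code 1001 → (7.000,6.418)–(6.000,6.158)
cell (7,1): code 0110 → (7.000,1.824)–(8.000,1.694)
cell (7,6): code 1001 → (8.000,6.524)–(7.000,6.418)
cell (8,1): code 0110 → (8.000,1.694)–(9.000,1.903)
cell (8,6): code 1001 → (9.000,6.322)–(8.000,6.524)
cell (9,1): code 0010 → (9.000,1.903)–(9.161,2.000)
cell (9,2): code 0111 → (9.161,2.000)–(10.000,2.682)
cell (9,5): code 1011 → (10.000,5.514)–(9.500,6.000)
cell (9,6): code 0001 → (9.500,6.000)–(9.000,6.322)
cell (10,2): code 0010 → (10.000,2.682)–(10.239,3.000)
cell (10,3): code 0011 → (10.239,3.000)–(10.526,4.000)
cell (10,4): code 0011 → (10.526,4.000)–(10.346,5.000)
cell (10,5): code 0001 → (10.346,5.000)–(10.000,5.514)
total: 28 segments, chained into 1 closed loop(s), length Σ = 21.407012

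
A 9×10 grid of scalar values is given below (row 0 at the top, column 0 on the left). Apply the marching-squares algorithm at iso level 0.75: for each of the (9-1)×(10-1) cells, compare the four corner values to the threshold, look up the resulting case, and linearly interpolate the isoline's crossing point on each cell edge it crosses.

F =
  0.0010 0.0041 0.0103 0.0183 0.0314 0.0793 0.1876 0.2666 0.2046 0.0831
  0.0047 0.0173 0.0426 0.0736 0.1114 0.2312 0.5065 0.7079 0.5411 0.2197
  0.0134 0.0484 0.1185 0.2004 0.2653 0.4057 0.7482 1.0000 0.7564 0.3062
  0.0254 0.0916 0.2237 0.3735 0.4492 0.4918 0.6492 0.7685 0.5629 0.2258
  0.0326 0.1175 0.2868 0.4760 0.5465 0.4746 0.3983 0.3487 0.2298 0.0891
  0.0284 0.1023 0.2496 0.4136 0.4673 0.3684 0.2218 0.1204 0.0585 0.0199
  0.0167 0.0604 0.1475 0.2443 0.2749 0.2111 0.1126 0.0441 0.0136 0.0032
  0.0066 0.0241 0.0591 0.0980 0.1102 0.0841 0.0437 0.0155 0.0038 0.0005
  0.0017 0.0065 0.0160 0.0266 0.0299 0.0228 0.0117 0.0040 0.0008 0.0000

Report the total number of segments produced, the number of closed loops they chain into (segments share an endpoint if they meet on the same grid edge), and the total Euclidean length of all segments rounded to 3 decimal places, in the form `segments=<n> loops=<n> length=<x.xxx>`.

segments=8 loops=1 length=5.571

cell (1,6): code 0100 → (1.144,7.000)–(2.000,6.007)
cell (1,7): code 1100 → (1.970,8.000)–(1.144,7.000)
cell (1,8): code 1000 → (2.000,8.014)–(1.970,8.000)
cell (2,6): code 0110 → (2.000,6.007)–(3.000,6.845)
cell (2,7): code 1011 → (3.000,7.090)–(2.033,8.000)
cell (2,8): code 0001 → (2.033,8.000)–(2.000,8.014)
cell (3,6): code 0010 → (3.000,6.845)–(3.044,7.000)
cell (3,7): code 0001 → (3.044,7.000)–(3.000,7.090)
total: 8 segments, chained into 1 closed loop(s), length Σ = 5.570671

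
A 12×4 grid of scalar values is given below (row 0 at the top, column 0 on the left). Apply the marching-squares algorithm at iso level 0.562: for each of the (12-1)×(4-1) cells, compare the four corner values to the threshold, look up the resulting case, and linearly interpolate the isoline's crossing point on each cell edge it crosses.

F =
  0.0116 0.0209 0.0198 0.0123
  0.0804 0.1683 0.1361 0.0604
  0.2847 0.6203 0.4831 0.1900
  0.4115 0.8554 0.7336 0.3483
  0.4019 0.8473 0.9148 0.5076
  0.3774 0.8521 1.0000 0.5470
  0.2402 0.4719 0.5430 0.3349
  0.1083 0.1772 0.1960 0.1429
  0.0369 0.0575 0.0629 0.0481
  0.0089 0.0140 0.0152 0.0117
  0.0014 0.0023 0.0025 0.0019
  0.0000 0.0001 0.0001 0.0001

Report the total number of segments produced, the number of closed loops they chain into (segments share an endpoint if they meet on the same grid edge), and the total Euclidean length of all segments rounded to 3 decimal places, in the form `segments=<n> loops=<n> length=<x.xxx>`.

cell (1,0): code 0100 → (1.871,1.000)–(2.000,0.826)
cell (1,1): code 1000 → (2.000,1.425)–(1.871,1.000)
cell (2,0): code 0110 → (2.000,0.826)–(3.000,0.339)
cell (2,1): code 1101 → (2.315,2.000)–(2.000,1.425)
cell (2,2): code 1000 → (3.000,2.445)–(2.315,2.000)
cell (3,0): code 0110 → (3.000,0.339)–(4.000,0.359)
cell (3,2): code 1001 → (4.000,2.866)–(3.000,2.445)
cell (4,0): code 0110 → (4.000,0.359)–(5.000,0.389)
cell (4,2): code 1001 → (5.000,2.967)–(4.000,2.866)
cell (5,0): code 0010 → (5.000,0.389)–(5.763,1.000)
cell (5,1): code 0011 → (5.763,1.000)–(5.958,2.000)
cell (5,2): code 0001 → (5.958,2.000)–(5.000,2.967)
total: 12 segments, chained into 1 closed loop(s), length Σ = 10.694192

segments=12 loops=1 length=10.694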